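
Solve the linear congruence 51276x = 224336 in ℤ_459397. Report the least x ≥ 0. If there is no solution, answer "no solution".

7351

First find gcd(51276, 459397):
459397 = 8*51276 + 49189
51276 = 1*49189 + 2087
49189 = 23*2087 + 1188
2087 = 1*1188 + 899
1188 = 1*899 + 289
899 = 3*289 + 32
289 = 9*32 + 1
32 = 32*1 + 0
gcd = 1, so a unique solution mod 459397 exists.
Back-substitute for the Bézout coefficients:
1 = 289 − 9·32
1 = −9·899 + 28·289
1 = 28·1188 − 37·899
1 = −37·2087 + 65·1188
1 = 65·49189 − 1532·2087
1 = −1532·51276 + 1597·49189
1 = 1597·459397 − 14308·51276
So 51276·(-14308) ≡ 1 (mod 459397), giving 51276⁻¹ ≡ 445089.
x ≡ 51276⁻¹·224336 ≡ 445089·224336 ≡ 7351 (mod 459397).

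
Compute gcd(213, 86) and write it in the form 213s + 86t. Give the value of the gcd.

Euclidean algorithm:
213 = 2*86 + 41
86 = 2*41 + 4
41 = 10*4 + 1
4 = 4*1 + 0
gcd(213, 86) = 1.
Working backward:
1 = 41 − 10·4
1 = −10·86 + 21·41
1 = 21·213 − 52·86
So 1 = (21)·213 + (-52)·86.

1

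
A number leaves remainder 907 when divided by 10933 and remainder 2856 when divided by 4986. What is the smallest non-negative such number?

40070352

Write x = 907 + 10933·k. Then 10933·k ≡ 2856 − 907 ≡ 1949 (mod 4986).
Need 10933⁻¹ mod 4986. Extended Euclid on (4986, 961):
4986 = 5*961 + 181
961 = 5*181 + 56
181 = 3*56 + 13
56 = 4*13 + 4
13 = 3*4 + 1
4 = 4*1 + 0
Back-substitute:
1 = 13 − 3·4
1 = −3·56 + 13·13
1 = 13·181 − 42·56
1 = −42·961 + 223·181
1 = 223·4986 − 1157·961
10933⁻¹ ≡ 3829 (mod 4986), so k ≡ 3829·1949 ≡ 3665 (mod 4986).
x = 907 + 10933·3665 = 40070352.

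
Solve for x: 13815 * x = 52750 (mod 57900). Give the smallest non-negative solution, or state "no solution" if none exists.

gcd(13815, 57900):
57900 = 4·13815 + 2640
13815 = 5·2640 + 615
2640 = 4·615 + 180
615 = 3·180 + 75
180 = 2·75 + 30
75 = 2·30 + 15
30 = 2·15 + 0
gcd = 15, but 15 ∤ 52750, so the congruence has no solution.

no solution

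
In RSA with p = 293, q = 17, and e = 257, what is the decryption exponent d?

φ(n) = (p−1)(q−1) = 292·16 = 4672.
Need d with 257·d ≡ 1 (mod 4672). Apply the extended Euclidean algorithm:
4672 = 18*257 + 46
257 = 5*46 + 27
46 = 1*27 + 19
27 = 1*19 + 8
19 = 2*8 + 3
8 = 2*3 + 2
3 = 1*2 + 1
2 = 2*1 + 0
Back-substitute:
1 = 3 − 2
1 = −8 + 3·3
1 = 3·19 − 7·8
1 = −7·27 + 10·19
1 = 10·46 − 17·27
1 = −17·257 + 95·46
1 = 95·4672 − 1727·257
So 257·(-1727) ≡ 1 (mod 4672), hence d ≡ -1727 ≡ 2945 (mod 4672).

2945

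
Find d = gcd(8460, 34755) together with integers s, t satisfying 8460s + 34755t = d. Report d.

15

Apply Euclid's algorithm to 34755 and 8460:
34755 = 4×8460 + 915
8460 = 9×915 + 225
915 = 4×225 + 15
225 = 15×15 + 0
gcd(8460, 34755) = 15.
Back-substituting:
15 = 915 − 4·225
15 = −4·8460 + 37·915
15 = 37·34755 − 152·8460
So 15 = (37)·34755 + (-152)·8460.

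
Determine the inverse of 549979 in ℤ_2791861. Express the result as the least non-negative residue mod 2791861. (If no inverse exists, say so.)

Run Euclid on (2791861, 549979):
2791861 = 5*549979 + 41966
549979 = 13*41966 + 4421
41966 = 9*4421 + 2177
4421 = 2*2177 + 67
2177 = 32*67 + 33
67 = 2*33 + 1
33 = 33*1 + 0
Since gcd(549979, 2791861) = 1, back-substitute to write 1 as a combination:
1 = 67 − 2·33
1 = −2·2177 + 65·67
1 = 65·4421 − 132·2177
1 = −132·41966 + 1253·4421
1 = 1253·549979 − 16421·41966
1 = −16421·2791861 + 83358·549979
So 549979·83358 ≡ 1 (mod 2791861).

83358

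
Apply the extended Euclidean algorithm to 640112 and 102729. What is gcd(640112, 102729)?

11

Apply Euclid's algorithm to 640112 and 102729:
640112 = 6*102729 + 23738
102729 = 4*23738 + 7777
23738 = 3*7777 + 407
7777 = 19*407 + 44
407 = 9*44 + 11
44 = 4*11 + 0
gcd(640112, 102729) = 11.
Back-substituting:
11 = 407 − 9·44
11 = −9·7777 + 172·407
11 = 172·23738 − 525·7777
11 = −525·102729 + 2272·23738
11 = 2272·640112 − 14157·102729
So 11 = (2272)·640112 + (-14157)·102729.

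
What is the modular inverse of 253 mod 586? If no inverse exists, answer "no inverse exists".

271

gcd(586, 253) by repeated division:
586 = 2×253 + 80
253 = 3×80 + 13
80 = 6×13 + 2
13 = 6×2 + 1
2 = 2×1 + 0
gcd = 1, so the inverse exists. Back-substitute:
1 = 13 − 6·2
1 = −6·80 + 37·13
1 = 37·253 − 117·80
1 = −117·586 + 271·253
So 253·271 ≡ 1 (mod 586).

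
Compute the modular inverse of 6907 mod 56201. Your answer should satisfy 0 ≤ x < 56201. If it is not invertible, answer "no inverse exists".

Extended Euclidean algorithm:
56201 = 8·6907 + 945
6907 = 7·945 + 292
945 = 3·292 + 69
292 = 4·69 + 16
69 = 4·16 + 5
16 = 3·5 + 1
5 = 5·1 + 0
The gcd is 1. Working backward:
1 = 16 − 3·5
1 = −3·69 + 13·16
1 = 13·292 − 55·69
1 = −55·945 + 178·292
1 = 178·6907 − 1301·945
1 = −1301·56201 + 10586·6907
So 6907·10586 ≡ 1 (mod 56201).

10586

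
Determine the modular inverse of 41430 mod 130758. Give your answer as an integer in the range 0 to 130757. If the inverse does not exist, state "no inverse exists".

Euclidean algorithm on 130758, 41430:
130758 = 3·41430 + 6468
41430 = 6·6468 + 2622
6468 = 2·2622 + 1224
2622 = 2·1224 + 174
1224 = 7·174 + 6
174 = 29·6 + 0
gcd(41430, 130758) = 6 ≠ 1, so 41430 has no multiplicative inverse modulo 130758.

no inverse exists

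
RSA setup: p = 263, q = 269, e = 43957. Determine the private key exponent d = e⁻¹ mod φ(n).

φ(n) = (p−1)(q−1) = 262·268 = 70216.
Need d with 43957·d ≡ 1 (mod 70216). Apply the extended Euclidean algorithm:
70216 = 1*43957 + 26259
43957 = 1*26259 + 17698
26259 = 1*17698 + 8561
17698 = 2*8561 + 576
8561 = 14*576 + 497
576 = 1*497 + 79
497 = 6*79 + 23
79 = 3*23 + 10
23 = 2*10 + 3
10 = 3*3 + 1
3 = 3*1 + 0
Back-substitute:
1 = 10 − 3·3
1 = −3·23 + 7·10
1 = 7·79 − 24·23
1 = −24·497 + 151·79
1 = 151·576 − 175·497
1 = −175·8561 + 2601·576
1 = 2601·17698 − 5377·8561
1 = −5377·26259 + 7978·17698
1 = 7978·43957 − 13355·26259
1 = −13355·70216 + 21333·43957
So 43957·21333 ≡ 1 (mod 70216), hence d = 21333.

21333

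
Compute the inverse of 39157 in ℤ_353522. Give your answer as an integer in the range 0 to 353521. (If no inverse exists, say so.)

Run Euclid on (353522, 39157):
353522 = 9·39157 + 1109
39157 = 35·1109 + 342
1109 = 3·342 + 83
342 = 4·83 + 10
83 = 8·10 + 3
10 = 3·3 + 1
3 = 3·1 + 0
Since gcd(39157, 353522) = 1, back-substitute to write 1 as a combination:
1 = 10 − 3·3
1 = −3·83 + 25·10
1 = 25·342 − 103·83
1 = −103·1109 + 334·342
1 = 334·39157 − 11793·1109
1 = −11793·353522 + 106471·39157
So 39157·106471 ≡ 1 (mod 353522).

106471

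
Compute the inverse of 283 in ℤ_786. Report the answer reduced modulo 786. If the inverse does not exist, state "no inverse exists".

25

Run Euclid on (786, 283):
786 = 2·283 + 220
283 = 1·220 + 63
220 = 3·63 + 31
63 = 2·31 + 1
31 = 31·1 + 0
gcd = 1, so the inverse exists. Back-substitute:
1 = 63 − 2·31
1 = −2·220 + 7·63
1 = 7·283 − 9·220
1 = −9·786 + 25·283
So 283·25 ≡ 1 (mod 786).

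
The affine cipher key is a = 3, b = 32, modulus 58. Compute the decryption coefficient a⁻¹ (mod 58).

Apply the Euclidean algorithm to 58 and 3:
58 = 19*3 + 1
3 = 3*1 + 0
Since gcd(3, 58) = 1, back-substitute to write 1 as a combination:
1 = 58 − 19·3
Hence 3⁻¹ ≡ -19 ≡ 39 (mod 58).

39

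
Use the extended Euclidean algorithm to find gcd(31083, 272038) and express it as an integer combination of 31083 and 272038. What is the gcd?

Euclidean algorithm:
272038 = 8*31083 + 23374
31083 = 1*23374 + 7709
23374 = 3*7709 + 247
7709 = 31*247 + 52
247 = 4*52 + 39
52 = 1*39 + 13
39 = 3*13 + 0
gcd(31083, 272038) = 13.
Working backward:
13 = 52 − 39
13 = −247 + 5·52
13 = 5·7709 − 156·247
13 = −156·23374 + 473·7709
13 = 473·31083 − 629·23374
13 = −629·272038 + 5505·31083
So 13 = (-629)·272038 + (5505)·31083.

13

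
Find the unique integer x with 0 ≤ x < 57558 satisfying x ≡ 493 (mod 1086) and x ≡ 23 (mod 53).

Write x = 493 + 1086·k. Then 1086·k ≡ 23 − 493 ≡ 7 (mod 53).
Need 1086⁻¹ mod 53. Extended Euclid on (53, 26):
53 = 2*26 + 1
26 = 26*1 + 0
Back-substitute:
1 = 53 − 2·26
1086⁻¹ ≡ 51 (mod 53), so k ≡ 51·7 ≡ 39 (mod 53).
x = 493 + 1086·39 = 42847.

42847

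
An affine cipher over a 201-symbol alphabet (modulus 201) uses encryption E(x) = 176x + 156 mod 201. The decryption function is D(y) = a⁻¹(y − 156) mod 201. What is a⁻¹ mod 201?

Run Euclid on (201, 176):
201 = 1*176 + 25
176 = 7*25 + 1
25 = 25*1 + 0
Since gcd(176, 201) = 1, back-substitute to write 1 as a combination:
1 = 176 − 7·25
1 = −7·201 + 8·176
So 176·8 ≡ 1 (mod 201).

8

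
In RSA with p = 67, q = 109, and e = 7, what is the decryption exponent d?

φ(n) = (p−1)(q−1) = 66·108 = 7128.
Need d with 7·d ≡ 1 (mod 7128). Apply the extended Euclidean algorithm:
7128 = 1018*7 + 2
7 = 3*2 + 1
2 = 2*1 + 0
Back-substitute:
1 = 7 − 3·2
1 = −3·7128 + 3055·7
So 7·3055 ≡ 1 (mod 7128), hence d = 3055.

3055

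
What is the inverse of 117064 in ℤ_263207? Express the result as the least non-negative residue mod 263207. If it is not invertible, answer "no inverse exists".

gcd(263207, 117064) by repeated division:
263207 = 2·117064 + 29079
117064 = 4·29079 + 748
29079 = 38·748 + 655
748 = 1·655 + 93
655 = 7·93 + 4
93 = 23·4 + 1
4 = 4·1 + 0
Since gcd(117064, 263207) = 1, back-substitute to write 1 as a combination:
1 = 93 − 23·4
1 = −23·655 + 162·93
1 = 162·748 − 185·655
1 = −185·29079 + 7192·748
1 = 7192·117064 − 28953·29079
1 = −28953·263207 + 65098·117064
So 117064·65098 ≡ 1 (mod 263207).

65098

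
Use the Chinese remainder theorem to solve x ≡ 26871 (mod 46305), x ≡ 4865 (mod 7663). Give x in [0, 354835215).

Write x = 26871 + 46305·k. Then 46305·k ≡ 4865 − 26871 ≡ 983 (mod 7663).
Need 46305⁻¹ mod 7663. Extended Euclid on (7663, 327):
7663 = 23*327 + 142
327 = 2*142 + 43
142 = 3*43 + 13
43 = 3*13 + 4
13 = 3*4 + 1
4 = 4*1 + 0
Back-substitute:
1 = 13 − 3·4
1 = −3·43 + 10·13
1 = 10·142 − 33·43
1 = −33·327 + 76·142
1 = 76·7663 − 1781·327
46305⁻¹ ≡ 5882 (mod 7663), so k ≡ 5882·983 ≡ 4104 (mod 7663).
x = 26871 + 46305·4104 = 190062591.

190062591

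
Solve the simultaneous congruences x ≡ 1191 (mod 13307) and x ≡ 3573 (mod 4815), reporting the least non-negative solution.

2675898

Write x = 1191 + 13307·k. Then 13307·k ≡ 3573 − 1191 ≡ 2382 (mod 4815).
Need 13307⁻¹ mod 4815. Extended Euclid on (4815, 3677):
4815 = 1*3677 + 1138
3677 = 3*1138 + 263
1138 = 4*263 + 86
263 = 3*86 + 5
86 = 17*5 + 1
5 = 5*1 + 0
Back-substitute:
1 = 86 − 17·5
1 = −17·263 + 52·86
1 = 52·1138 − 225·263
1 = −225·3677 + 727·1138
1 = 727·4815 − 952·3677
13307⁻¹ ≡ 3863 (mod 4815), so k ≡ 3863·2382 ≡ 201 (mod 4815).
x = 1191 + 13307·201 = 2675898.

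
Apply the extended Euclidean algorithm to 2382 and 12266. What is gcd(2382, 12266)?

2

Repeated division:
12266 = 5×2382 + 356
2382 = 6×356 + 246
356 = 1×246 + 110
246 = 2×110 + 26
110 = 4×26 + 6
26 = 4×6 + 2
6 = 3×2 + 0
gcd(2382, 12266) = 2.
Back-substituting:
2 = 26 − 4·6
2 = −4·110 + 17·26
2 = 17·246 − 38·110
2 = −38·356 + 55·246
2 = 55·2382 − 368·356
2 = −368·12266 + 1895·2382
So 2 = (-368)·12266 + (1895)·2382.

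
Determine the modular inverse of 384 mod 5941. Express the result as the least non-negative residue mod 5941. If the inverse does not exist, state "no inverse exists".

Run Euclid on (5941, 384):
5941 = 15*384 + 181
384 = 2*181 + 22
181 = 8*22 + 5
22 = 4*5 + 2
5 = 2*2 + 1
2 = 2*1 + 0
The gcd is 1. Working backward:
1 = 5 − 2·2
1 = −2·22 + 9·5
1 = 9·181 − 74·22
1 = −74·384 + 157·181
1 = 157·5941 − 2429·384
Hence 384⁻¹ ≡ -2429 ≡ 3512 (mod 5941).

3512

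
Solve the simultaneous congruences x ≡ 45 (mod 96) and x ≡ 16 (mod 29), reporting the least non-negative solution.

Write x = 45 + 96·k. Then 96·k ≡ 16 − 45 ≡ 0 (mod 29).
Need 96⁻¹ mod 29. Extended Euclid on (29, 9):
29 = 3·9 + 2
9 = 4·2 + 1
2 = 2·1 + 0
Back-substitute:
1 = 9 − 4·2
1 = −4·29 + 13·9
96⁻¹ ≡ 13 (mod 29), so k ≡ 13·0 ≡ 0 (mod 29).
x = 45 + 96·0 = 45.

45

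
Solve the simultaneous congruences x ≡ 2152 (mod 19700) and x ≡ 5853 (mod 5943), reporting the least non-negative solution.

63554352

Write x = 2152 + 19700·k. Then 19700·k ≡ 5853 − 2152 ≡ 3701 (mod 5943).
Need 19700⁻¹ mod 5943. Extended Euclid on (5943, 1871):
5943 = 3·1871 + 330
1871 = 5·330 + 221
330 = 1·221 + 109
221 = 2·109 + 3
109 = 36·3 + 1
3 = 3·1 + 0
Back-substitute:
1 = 109 − 36·3
1 = −36·221 + 73·109
1 = 73·330 − 109·221
1 = −109·1871 + 618·330
1 = 618·5943 − 1963·1871
19700⁻¹ ≡ 3980 (mod 5943), so k ≡ 3980·3701 ≡ 3226 (mod 5943).
x = 2152 + 19700·3226 = 63554352.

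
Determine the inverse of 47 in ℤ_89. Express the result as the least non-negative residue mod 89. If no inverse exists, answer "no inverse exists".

36

gcd(89, 47) by repeated division:
89 = 1·47 + 42
47 = 1·42 + 5
42 = 8·5 + 2
5 = 2·2 + 1
2 = 2·1 + 0
Since gcd(47, 89) = 1, back-substitute to write 1 as a combination:
1 = 5 − 2·2
1 = −2·42 + 17·5
1 = 17·47 − 19·42
1 = −19·89 + 36·47
So 47·36 ≡ 1 (mod 89).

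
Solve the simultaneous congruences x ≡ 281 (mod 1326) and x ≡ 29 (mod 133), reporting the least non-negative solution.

Write x = 281 + 1326·k. Then 1326·k ≡ 29 − 281 ≡ 14 (mod 133).
Need 1326⁻¹ mod 133. Extended Euclid on (133, 129):
133 = 1*129 + 4
129 = 32*4 + 1
4 = 4*1 + 0
Back-substitute:
1 = 129 − 32·4
1 = −32·133 + 33·129
1326⁻¹ ≡ 33 (mod 133), so k ≡ 33·14 ≡ 63 (mod 133).
x = 281 + 1326·63 = 83819.

83819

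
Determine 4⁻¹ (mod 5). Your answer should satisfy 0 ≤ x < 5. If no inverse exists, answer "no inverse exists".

4

Run Euclid on (5, 4):
5 = 1·4 + 1
4 = 4·1 + 0
Since gcd(4, 5) = 1, back-substitute to write 1 as a combination:
1 = 5 − 4
Thus 4·(-1) ≡ 1 (mod 5); reducing, -1 mod 5 = 4.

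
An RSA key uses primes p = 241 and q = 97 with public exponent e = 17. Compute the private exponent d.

13553

φ(n) = (p−1)(q−1) = 240·96 = 23040.
Need d with 17·d ≡ 1 (mod 23040). Apply the extended Euclidean algorithm:
23040 = 1355×17 + 5
17 = 3×5 + 2
5 = 2×2 + 1
2 = 2×1 + 0
Back-substitute:
1 = 5 − 2·2
1 = −2·17 + 7·5
1 = 7·23040 − 9487·17
So 17·(-9487) ≡ 1 (mod 23040), hence d ≡ -9487 ≡ 13553 (mod 23040).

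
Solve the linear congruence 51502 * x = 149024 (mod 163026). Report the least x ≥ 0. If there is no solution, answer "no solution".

52223

First find gcd(51502, 163026):
163026 = 3×51502 + 8520
51502 = 6×8520 + 382
8520 = 22×382 + 116
382 = 3×116 + 34
116 = 3×34 + 14
34 = 2×14 + 6
14 = 2×6 + 2
6 = 3×2 + 0
gcd = 2 and 2 | 149024, so solutions exist. Divide through by 2: 25751x ≡ 74512 (mod 81513).
Now find 25751⁻¹ mod 81513:
81513 = 3*25751 + 4260
25751 = 6*4260 + 191
4260 = 22*191 + 58
191 = 3*58 + 17
58 = 3*17 + 7
17 = 2*7 + 3
7 = 2*3 + 1
3 = 3*1 + 0
Back-substitute:
1 = 7 − 2·3
1 = −2·17 + 5·7
1 = 5·58 − 17·17
1 = −17·191 + 56·58
1 = 56·4260 − 1249·191
1 = −1249·25751 + 7550·4260
1 = 7550·81513 − 23899·25751
So 25751·(-23899) ≡ 1 (mod 81513), i.e. 25751⁻¹ ≡ 57614.
Then x ≡ 57614·74512 ≡ 52223 (mod 81513); the smallest non-negative solution is x = 52223.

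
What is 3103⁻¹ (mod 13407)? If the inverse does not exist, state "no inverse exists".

Apply the Euclidean algorithm to 13407 and 3103:
13407 = 4·3103 + 995
3103 = 3·995 + 118
995 = 8·118 + 51
118 = 2·51 + 16
51 = 3·16 + 3
16 = 5·3 + 1
3 = 3·1 + 0
gcd = 1, so the inverse exists. Back-substitute:
1 = 16 − 5·3
1 = −5·51 + 16·16
1 = 16·118 − 37·51
1 = −37·995 + 312·118
1 = 312·3103 − 973·995
1 = −973·13407 + 4204·3103
So 3103·4204 ≡ 1 (mod 13407).

4204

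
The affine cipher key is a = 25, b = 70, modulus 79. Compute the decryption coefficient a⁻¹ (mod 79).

19

Apply the Euclidean algorithm to 79 and 25:
79 = 3*25 + 4
25 = 6*4 + 1
4 = 4*1 + 0
gcd = 1, so the inverse exists. Back-substitute:
1 = 25 − 6·4
1 = −6·79 + 19·25
So 25·19 ≡ 1 (mod 79).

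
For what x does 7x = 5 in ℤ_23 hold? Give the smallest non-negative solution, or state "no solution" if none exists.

4

First find gcd(7, 23):
23 = 3×7 + 2
7 = 3×2 + 1
2 = 2×1 + 0
gcd = 1, so a unique solution mod 23 exists.
Back-substitute for the Bézout coefficients:
1 = 7 − 3·2
1 = −3·23 + 10·7
So 7·(10) ≡ 1 (mod 23), giving 7⁻¹ ≡ 10.
x ≡ 7⁻¹·5 ≡ 10·5 ≡ 4 (mod 23).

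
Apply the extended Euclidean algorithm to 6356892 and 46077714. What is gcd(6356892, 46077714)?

6

Euclidean algorithm:
46077714 = 7×6356892 + 1579470
6356892 = 4×1579470 + 39012
1579470 = 40×39012 + 18990
39012 = 2×18990 + 1032
18990 = 18×1032 + 414
1032 = 2×414 + 204
414 = 2×204 + 6
204 = 34×6 + 0
gcd(6356892, 46077714) = 6.
Back-substituting:
6 = 414 − 2·204
6 = −2·1032 + 5·414
6 = 5·18990 − 92·1032
6 = −92·39012 + 189·18990
6 = 189·1579470 − 7652·39012
6 = −7652·6356892 + 30797·1579470
6 = 30797·46077714 − 223231·6356892
So 6 = (30797)·46077714 + (-223231)·6356892.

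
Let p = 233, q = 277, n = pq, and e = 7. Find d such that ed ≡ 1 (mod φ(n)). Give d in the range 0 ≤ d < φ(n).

18295

φ(n) = (p−1)(q−1) = 232·276 = 64032.
Need d with 7·d ≡ 1 (mod 64032). Apply the extended Euclidean algorithm:
64032 = 9147·7 + 3
7 = 2·3 + 1
3 = 3·1 + 0
Back-substitute:
1 = 7 − 2·3
1 = −2·64032 + 18295·7
So 7·18295 ≡ 1 (mod 64032), hence d = 18295.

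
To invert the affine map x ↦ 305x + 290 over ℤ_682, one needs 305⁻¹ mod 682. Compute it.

161

Apply the Euclidean algorithm to 682 and 305:
682 = 2*305 + 72
305 = 4*72 + 17
72 = 4*17 + 4
17 = 4*4 + 1
4 = 4*1 + 0
Since gcd(305, 682) = 1, back-substitute to write 1 as a combination:
1 = 17 − 4·4
1 = −4·72 + 17·17
1 = 17·305 − 72·72
1 = −72·682 + 161·305
So 305·161 ≡ 1 (mod 682).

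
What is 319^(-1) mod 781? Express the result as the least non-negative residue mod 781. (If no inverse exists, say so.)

Compute gcd(319, 781):
781 = 2×319 + 143
319 = 2×143 + 33
143 = 4×33 + 11
33 = 3×11 + 0
The gcd is 11, not 1, hence no inverse exists.

no inverse exists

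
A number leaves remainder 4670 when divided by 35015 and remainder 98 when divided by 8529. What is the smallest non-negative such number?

Write x = 4670 + 35015·k. Then 35015·k ≡ 98 − 4670 ≡ 3957 (mod 8529).
Need 35015⁻¹ mod 8529. Extended Euclid on (8529, 899):
8529 = 9·899 + 438
899 = 2·438 + 23
438 = 19·23 + 1
23 = 23·1 + 0
Back-substitute:
1 = 438 − 19·23
1 = −19·899 + 39·438
1 = 39·8529 − 370·899
35015⁻¹ ≡ 8159 (mod 8529), so k ≡ 8159·3957 ≡ 2898 (mod 8529).
x = 4670 + 35015·2898 = 101478140.

101478140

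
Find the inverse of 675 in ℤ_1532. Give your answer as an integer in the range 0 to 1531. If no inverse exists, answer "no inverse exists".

gcd(1532, 675) by repeated division:
1532 = 2*675 + 182
675 = 3*182 + 129
182 = 1*129 + 53
129 = 2*53 + 23
53 = 2*23 + 7
23 = 3*7 + 2
7 = 3*2 + 1
2 = 2*1 + 0
Since gcd(675, 1532) = 1, back-substitute to write 1 as a combination:
1 = 7 − 3·2
1 = −3·23 + 10·7
1 = 10·53 − 23·23
1 = −23·129 + 56·53
1 = 56·182 − 79·129
1 = −79·675 + 293·182
1 = 293·1532 − 665·675
Hence 675⁻¹ ≡ -665 ≡ 867 (mod 1532).

867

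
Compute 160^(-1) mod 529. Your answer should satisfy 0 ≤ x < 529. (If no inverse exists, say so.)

367

Run Euclid on (529, 160):
529 = 3·160 + 49
160 = 3·49 + 13
49 = 3·13 + 10
13 = 1·10 + 3
10 = 3·3 + 1
3 = 3·1 + 0
The gcd is 1. Working backward:
1 = 10 − 3·3
1 = −3·13 + 4·10
1 = 4·49 − 15·13
1 = −15·160 + 49·49
1 = 49·529 − 162·160
So 160·(-162) ≡ 1 (mod 529), and -162 ≡ 367 (mod 529).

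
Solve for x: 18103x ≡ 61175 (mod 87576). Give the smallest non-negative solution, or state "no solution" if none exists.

First find gcd(18103, 87576):
87576 = 4×18103 + 15164
18103 = 1×15164 + 2939
15164 = 5×2939 + 469
2939 = 6×469 + 125
469 = 3×125 + 94
125 = 1×94 + 31
94 = 3×31 + 1
31 = 31×1 + 0
gcd = 1, so a unique solution mod 87576 exists.
Back-substitute for the Bézout coefficients:
1 = 94 − 3·31
1 = −3·125 + 4·94
1 = 4·469 − 15·125
1 = −15·2939 + 94·469
1 = 94·15164 − 485·2939
1 = −485·18103 + 579·15164
1 = 579·87576 − 2801·18103
So 18103·(-2801) ≡ 1 (mod 87576), giving 18103⁻¹ ≡ 84775.
x ≡ 18103⁻¹·61175 ≡ 84775·61175 ≡ 35057 (mod 87576).

35057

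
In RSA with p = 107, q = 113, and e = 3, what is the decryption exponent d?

φ(n) = (p−1)(q−1) = 106·112 = 11872.
Need d with 3·d ≡ 1 (mod 11872). Apply the extended Euclidean algorithm:
11872 = 3957*3 + 1
3 = 3*1 + 0
Back-substitute:
1 = 11872 − 3957·3
So 3·(-3957) ≡ 1 (mod 11872), hence d ≡ -3957 ≡ 7915 (mod 11872).

7915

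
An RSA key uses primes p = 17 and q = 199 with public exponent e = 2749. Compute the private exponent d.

φ(n) = (p−1)(q−1) = 16·198 = 3168.
Need d with 2749·d ≡ 1 (mod 3168). Apply the extended Euclidean algorithm:
3168 = 1×2749 + 419
2749 = 6×419 + 235
419 = 1×235 + 184
235 = 1×184 + 51
184 = 3×51 + 31
51 = 1×31 + 20
31 = 1×20 + 11
20 = 1×11 + 9
11 = 1×9 + 2
9 = 4×2 + 1
2 = 2×1 + 0
Back-substitute:
1 = 9 − 4·2
1 = −4·11 + 5·9
1 = 5·20 − 9·11
1 = −9·31 + 14·20
1 = 14·51 − 23·31
1 = −23·184 + 83·51
1 = 83·235 − 106·184
1 = −106·419 + 189·235
1 = 189·2749 − 1240·419
1 = −1240·3168 + 1429·2749
So 2749·1429 ≡ 1 (mod 3168), hence d = 1429.

1429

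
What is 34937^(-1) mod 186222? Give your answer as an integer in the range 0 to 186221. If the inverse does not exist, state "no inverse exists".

Apply the Euclidean algorithm to 186222 and 34937:
186222 = 5*34937 + 11537
34937 = 3*11537 + 326
11537 = 35*326 + 127
326 = 2*127 + 72
127 = 1*72 + 55
72 = 1*55 + 17
55 = 3*17 + 4
17 = 4*4 + 1
4 = 4*1 + 0
gcd = 1, so the inverse exists. Back-substitute:
1 = 17 − 4·4
1 = −4·55 + 13·17
1 = 13·72 − 17·55
1 = −17·127 + 30·72
1 = 30·326 − 77·127
1 = −77·11537 + 2725·326
1 = 2725·34937 − 8252·11537
1 = −8252·186222 + 43985·34937
So 34937·43985 ≡ 1 (mod 186222).

43985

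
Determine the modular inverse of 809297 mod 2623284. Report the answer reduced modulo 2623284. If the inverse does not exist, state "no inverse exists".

1283777

Run Euclid on (2623284, 809297):
2623284 = 3*809297 + 195393
809297 = 4*195393 + 27725
195393 = 7*27725 + 1318
27725 = 21*1318 + 47
1318 = 28*47 + 2
47 = 23*2 + 1
2 = 2*1 + 0
The gcd is 1. Working backward:
1 = 47 − 23·2
1 = −23·1318 + 645·47
1 = 645·27725 − 13568·1318
1 = −13568·195393 + 95621·27725
1 = 95621·809297 − 396052·195393
1 = −396052·2623284 + 1283777·809297
So 809297·1283777 ≡ 1 (mod 2623284).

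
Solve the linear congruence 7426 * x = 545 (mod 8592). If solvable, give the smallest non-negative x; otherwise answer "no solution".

no solution

gcd(7426, 8592):
8592 = 1×7426 + 1166
7426 = 6×1166 + 430
1166 = 2×430 + 306
430 = 1×306 + 124
306 = 2×124 + 58
124 = 2×58 + 8
58 = 7×8 + 2
8 = 4×2 + 0
gcd = 2, but 2 ∤ 545, so the congruence has no solution.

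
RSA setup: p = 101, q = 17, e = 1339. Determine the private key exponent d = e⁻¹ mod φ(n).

φ(n) = (p−1)(q−1) = 100·16 = 1600.
Need d with 1339·d ≡ 1 (mod 1600). Apply the extended Euclidean algorithm:
1600 = 1·1339 + 261
1339 = 5·261 + 34
261 = 7·34 + 23
34 = 1·23 + 11
23 = 2·11 + 1
11 = 11·1 + 0
Back-substitute:
1 = 23 − 2·11
1 = −2·34 + 3·23
1 = 3·261 − 23·34
1 = −23·1339 + 118·261
1 = 118·1600 − 141·1339
So 1339·(-141) ≡ 1 (mod 1600), hence d ≡ -141 ≡ 1459 (mod 1600).

1459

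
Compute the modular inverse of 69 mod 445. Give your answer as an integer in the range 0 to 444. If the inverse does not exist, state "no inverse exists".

Extended Euclidean algorithm:
445 = 6*69 + 31
69 = 2*31 + 7
31 = 4*7 + 3
7 = 2*3 + 1
3 = 3*1 + 0
Since gcd(69, 445) = 1, back-substitute to write 1 as a combination:
1 = 7 − 2·3
1 = −2·31 + 9·7
1 = 9·69 − 20·31
1 = −20·445 + 129·69
So 69·129 ≡ 1 (mod 445).

129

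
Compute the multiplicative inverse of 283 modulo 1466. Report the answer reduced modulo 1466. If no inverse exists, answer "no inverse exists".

891

gcd(1466, 283) by repeated division:
1466 = 5×283 + 51
283 = 5×51 + 28
51 = 1×28 + 23
28 = 1×23 + 5
23 = 4×5 + 3
5 = 1×3 + 2
3 = 1×2 + 1
2 = 2×1 + 0
The gcd is 1. Working backward:
1 = 3 − 2
1 = −5 + 2·3
1 = 2·23 − 9·5
1 = −9·28 + 11·23
1 = 11·51 − 20·28
1 = −20·283 + 111·51
1 = 111·1466 − 575·283
Hence 283⁻¹ ≡ -575 ≡ 891 (mod 1466).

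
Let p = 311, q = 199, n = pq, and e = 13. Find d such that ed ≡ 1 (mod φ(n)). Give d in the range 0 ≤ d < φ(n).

51937

φ(n) = (p−1)(q−1) = 310·198 = 61380.
Need d with 13·d ≡ 1 (mod 61380). Apply the extended Euclidean algorithm:
61380 = 4721*13 + 7
13 = 1*7 + 6
7 = 1*6 + 1
6 = 6*1 + 0
Back-substitute:
1 = 7 − 6
1 = −13 + 2·7
1 = 2·61380 − 9443·13
So 13·(-9443) ≡ 1 (mod 61380), hence d ≡ -9443 ≡ 51937 (mod 61380).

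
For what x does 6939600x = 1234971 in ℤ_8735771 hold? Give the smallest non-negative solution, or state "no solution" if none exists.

319238

First find gcd(6939600, 8735771):
8735771 = 1×6939600 + 1796171
6939600 = 3×1796171 + 1551087
1796171 = 1×1551087 + 245084
1551087 = 6×245084 + 80583
245084 = 3×80583 + 3335
80583 = 24×3335 + 543
3335 = 6×543 + 77
543 = 7×77 + 4
77 = 19×4 + 1
4 = 4×1 + 0
gcd = 1, so a unique solution mod 8735771 exists.
Back-substitute for the Bézout coefficients:
1 = 77 − 19·4
1 = −19·543 + 134·77
1 = 134·3335 − 823·543
1 = −823·80583 + 19886·3335
1 = 19886·245084 − 60481·80583
1 = −60481·1551087 + 382772·245084
1 = 382772·1796171 − 443253·1551087
1 = −443253·6939600 + 1712531·1796171
1 = 1712531·8735771 − 2155784·6939600
So 6939600·(-2155784) ≡ 1 (mod 8735771), giving 6939600⁻¹ ≡ 6579987.
x ≡ 6939600⁻¹·1234971 ≡ 6579987·1234971 ≡ 319238 (mod 8735771).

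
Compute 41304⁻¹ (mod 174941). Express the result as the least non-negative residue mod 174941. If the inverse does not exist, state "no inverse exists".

146051

gcd(174941, 41304) by repeated division:
174941 = 4*41304 + 9725
41304 = 4*9725 + 2404
9725 = 4*2404 + 109
2404 = 22*109 + 6
109 = 18*6 + 1
6 = 6*1 + 0
The gcd is 1. Working backward:
1 = 109 − 18·6
1 = −18·2404 + 397·109
1 = 397·9725 − 1606·2404
1 = −1606·41304 + 6821·9725
1 = 6821·174941 − 28890·41304
Hence 41304⁻¹ ≡ -28890 ≡ 146051 (mod 174941).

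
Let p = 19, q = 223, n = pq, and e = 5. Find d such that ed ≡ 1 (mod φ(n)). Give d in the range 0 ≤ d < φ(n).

3197

φ(n) = (p−1)(q−1) = 18·222 = 3996.
Need d with 5·d ≡ 1 (mod 3996). Apply the extended Euclidean algorithm:
3996 = 799·5 + 1
5 = 5·1 + 0
Back-substitute:
1 = 3996 − 799·5
So 5·(-799) ≡ 1 (mod 3996), hence d ≡ -799 ≡ 3197 (mod 3996).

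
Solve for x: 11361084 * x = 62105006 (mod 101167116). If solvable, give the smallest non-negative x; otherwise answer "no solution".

no solution

gcd(11361084, 101167116):
101167116 = 8*11361084 + 10278444
11361084 = 1*10278444 + 1082640
10278444 = 9*1082640 + 534684
1082640 = 2*534684 + 13272
534684 = 40*13272 + 3804
13272 = 3*3804 + 1860
3804 = 2*1860 + 84
1860 = 22*84 + 12
84 = 7*12 + 0
gcd = 12, but 12 ∤ 62105006, so the congruence has no solution.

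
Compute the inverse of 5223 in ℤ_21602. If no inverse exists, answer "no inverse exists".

2647

Apply the Euclidean algorithm to 21602 and 5223:
21602 = 4*5223 + 710
5223 = 7*710 + 253
710 = 2*253 + 204
253 = 1*204 + 49
204 = 4*49 + 8
49 = 6*8 + 1
8 = 8*1 + 0
Since gcd(5223, 21602) = 1, back-substitute to write 1 as a combination:
1 = 49 − 6·8
1 = −6·204 + 25·49
1 = 25·253 − 31·204
1 = −31·710 + 87·253
1 = 87·5223 − 640·710
1 = −640·21602 + 2647·5223
So 5223·2647 ≡ 1 (mod 21602).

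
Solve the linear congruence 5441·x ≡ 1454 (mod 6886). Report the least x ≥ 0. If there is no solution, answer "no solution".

First find gcd(5441, 6886):
6886 = 1·5441 + 1445
5441 = 3·1445 + 1106
1445 = 1·1106 + 339
1106 = 3·339 + 89
339 = 3·89 + 72
89 = 1·72 + 17
72 = 4·17 + 4
17 = 4·4 + 1
4 = 4·1 + 0
gcd = 1, so a unique solution mod 6886 exists.
Back-substitute for the Bézout coefficients:
1 = 17 − 4·4
1 = −4·72 + 17·17
1 = 17·89 − 21·72
1 = −21·339 + 80·89
1 = 80·1106 − 261·339
1 = −261·1445 + 341·1106
1 = 341·5441 − 1284·1445
1 = −1284·6886 + 1625·5441
So 5441·(1625) ≡ 1 (mod 6886), giving 5441⁻¹ ≡ 1625.
x ≡ 5441⁻¹·1454 ≡ 1625·1454 ≡ 852 (mod 6886).

852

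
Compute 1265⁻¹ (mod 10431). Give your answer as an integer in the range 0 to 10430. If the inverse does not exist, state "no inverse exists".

Extended Euclidean algorithm:
10431 = 8·1265 + 311
1265 = 4·311 + 21
311 = 14·21 + 17
21 = 1·17 + 4
17 = 4·4 + 1
4 = 4·1 + 0
The gcd is 1. Working backward:
1 = 17 − 4·4
1 = −4·21 + 5·17
1 = 5·311 − 74·21
1 = −74·1265 + 301·311
1 = 301·10431 − 2482·1265
So 1265·(-2482) ≡ 1 (mod 10431), and -2482 ≡ 7949 (mod 10431).

7949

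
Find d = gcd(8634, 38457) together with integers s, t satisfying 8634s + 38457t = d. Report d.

Repeated division:
38457 = 4*8634 + 3921
8634 = 2*3921 + 792
3921 = 4*792 + 753
792 = 1*753 + 39
753 = 19*39 + 12
39 = 3*12 + 3
12 = 4*3 + 0
gcd(8634, 38457) = 3.
Back-substituting:
3 = 39 − 3·12
3 = −3·753 + 58·39
3 = 58·792 − 61·753
3 = −61·3921 + 302·792
3 = 302·8634 − 665·3921
3 = −665·38457 + 2962·8634
So 3 = (-665)·38457 + (2962)·8634.

3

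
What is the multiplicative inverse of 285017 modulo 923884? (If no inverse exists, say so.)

102357

Apply the Euclidean algorithm to 923884 and 285017:
923884 = 3×285017 + 68833
285017 = 4×68833 + 9685
68833 = 7×9685 + 1038
9685 = 9×1038 + 343
1038 = 3×343 + 9
343 = 38×9 + 1
9 = 9×1 + 0
The gcd is 1. Working backward:
1 = 343 − 38·9
1 = −38·1038 + 115·343
1 = 115·9685 − 1073·1038
1 = −1073·68833 + 7626·9685
1 = 7626·285017 − 31577·68833
1 = −31577·923884 + 102357·285017
So 285017·102357 ≡ 1 (mod 923884).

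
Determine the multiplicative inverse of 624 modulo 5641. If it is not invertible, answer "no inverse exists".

Apply the Euclidean algorithm to 5641 and 624:
5641 = 9*624 + 25
624 = 24*25 + 24
25 = 1*24 + 1
24 = 24*1 + 0
The gcd is 1. Working backward:
1 = 25 − 24
1 = −624 + 25·25
1 = 25·5641 − 226·624
So 624·(-226) ≡ 1 (mod 5641), and -226 ≡ 5415 (mod 5641).

5415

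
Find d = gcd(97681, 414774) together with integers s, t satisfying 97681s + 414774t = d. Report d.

1

Apply Euclid's algorithm to 414774 and 97681:
414774 = 4·97681 + 24050
97681 = 4·24050 + 1481
24050 = 16·1481 + 354
1481 = 4·354 + 65
354 = 5·65 + 29
65 = 2·29 + 7
29 = 4·7 + 1
7 = 7·1 + 0
gcd(97681, 414774) = 1.
Working backward:
1 = 29 − 4·7
1 = −4·65 + 9·29
1 = 9·354 − 49·65
1 = −49·1481 + 205·354
1 = 205·24050 − 3329·1481
1 = −3329·97681 + 13521·24050
1 = 13521·414774 − 57413·97681
So 1 = (13521)·414774 + (-57413)·97681.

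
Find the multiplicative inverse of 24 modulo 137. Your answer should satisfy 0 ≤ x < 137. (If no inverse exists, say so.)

gcd(137, 24) by repeated division:
137 = 5*24 + 17
24 = 1*17 + 7
17 = 2*7 + 3
7 = 2*3 + 1
3 = 3*1 + 0
Since gcd(24, 137) = 1, back-substitute to write 1 as a combination:
1 = 7 − 2·3
1 = −2·17 + 5·7
1 = 5·24 − 7·17
1 = −7·137 + 40·24
So 24·40 ≡ 1 (mod 137).

40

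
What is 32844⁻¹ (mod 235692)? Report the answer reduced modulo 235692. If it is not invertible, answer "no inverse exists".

no inverse exists

Compute gcd(32844, 235692):
235692 = 7×32844 + 5784
32844 = 5×5784 + 3924
5784 = 1×3924 + 1860
3924 = 2×1860 + 204
1860 = 9×204 + 24
204 = 8×24 + 12
24 = 2×12 + 0
Since gcd = 12 > 1, 32844 is not a unit mod 235692.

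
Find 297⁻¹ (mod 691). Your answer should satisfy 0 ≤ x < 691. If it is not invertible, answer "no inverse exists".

577

gcd(691, 297) by repeated division:
691 = 2·297 + 97
297 = 3·97 + 6
97 = 16·6 + 1
6 = 6·1 + 0
Since gcd(297, 691) = 1, back-substitute to write 1 as a combination:
1 = 97 − 16·6
1 = −16·297 + 49·97
1 = 49·691 − 114·297
So 297·(-114) ≡ 1 (mod 691), and -114 ≡ 577 (mod 691).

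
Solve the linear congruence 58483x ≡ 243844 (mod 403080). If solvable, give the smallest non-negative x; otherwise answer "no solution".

First find gcd(58483, 403080):
403080 = 6*58483 + 52182
58483 = 1*52182 + 6301
52182 = 8*6301 + 1774
6301 = 3*1774 + 979
1774 = 1*979 + 795
979 = 1*795 + 184
795 = 4*184 + 59
184 = 3*59 + 7
59 = 8*7 + 3
7 = 2*3 + 1
3 = 3*1 + 0
gcd = 1, so a unique solution mod 403080 exists.
Back-substitute for the Bézout coefficients:
1 = 7 − 2·3
1 = −2·59 + 17·7
1 = 17·184 − 53·59
1 = −53·795 + 229·184
1 = 229·979 − 282·795
1 = −282·1774 + 511·979
1 = 511·6301 − 1815·1774
1 = −1815·52182 + 15031·6301
1 = 15031·58483 − 16846·52182
1 = −16846·403080 + 116107·58483
So 58483·(116107) ≡ 1 (mod 403080), giving 58483⁻¹ ≡ 116107.
x ≡ 58483⁻¹·243844 ≡ 116107·243844 ≡ 59188 (mod 403080).

59188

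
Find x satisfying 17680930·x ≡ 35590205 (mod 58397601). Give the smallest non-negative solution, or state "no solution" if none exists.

29314931

First find gcd(17680930, 58397601):
58397601 = 3·17680930 + 5354811
17680930 = 3·5354811 + 1616497
5354811 = 3·1616497 + 505320
1616497 = 3·505320 + 100537
505320 = 5·100537 + 2635
100537 = 38·2635 + 407
2635 = 6·407 + 193
407 = 2·193 + 21
193 = 9·21 + 4
21 = 5·4 + 1
4 = 4·1 + 0
gcd = 1, so a unique solution mod 58397601 exists.
Back-substitute for the Bézout coefficients:
1 = 21 − 5·4
1 = −5·193 + 46·21
1 = 46·407 − 97·193
1 = −97·2635 + 628·407
1 = 628·100537 − 23961·2635
1 = −23961·505320 + 120433·100537
1 = 120433·1616497 − 385260·505320
1 = −385260·5354811 + 1276213·1616497
1 = 1276213·17680930 − 4213899·5354811
1 = −4213899·58397601 + 13917910·17680930
So 17680930·(13917910) ≡ 1 (mod 58397601), giving 17680930⁻¹ ≡ 13917910.
x ≡ 17680930⁻¹·35590205 ≡ 13917910·35590205 ≡ 29314931 (mod 58397601).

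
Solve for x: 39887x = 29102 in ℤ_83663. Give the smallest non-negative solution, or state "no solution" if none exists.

61619

First find gcd(39887, 83663):
83663 = 2×39887 + 3889
39887 = 10×3889 + 997
3889 = 3×997 + 898
997 = 1×898 + 99
898 = 9×99 + 7
99 = 14×7 + 1
7 = 7×1 + 0
gcd = 1, so a unique solution mod 83663 exists.
Back-substitute for the Bézout coefficients:
1 = 99 − 14·7
1 = −14·898 + 127·99
1 = 127·997 − 141·898
1 = −141·3889 + 550·997
1 = 550·39887 − 5641·3889
1 = −5641·83663 + 11832·39887
So 39887·(11832) ≡ 1 (mod 83663), giving 39887⁻¹ ≡ 11832.
x ≡ 39887⁻¹·29102 ≡ 11832·29102 ≡ 61619 (mod 83663).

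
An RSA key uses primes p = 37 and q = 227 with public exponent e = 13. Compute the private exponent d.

4381

φ(n) = (p−1)(q−1) = 36·226 = 8136.
Need d with 13·d ≡ 1 (mod 8136). Apply the extended Euclidean algorithm:
8136 = 625×13 + 11
13 = 1×11 + 2
11 = 5×2 + 1
2 = 2×1 + 0
Back-substitute:
1 = 11 − 5·2
1 = −5·13 + 6·11
1 = 6·8136 − 3755·13
So 13·(-3755) ≡ 1 (mod 8136), hence d ≡ -3755 ≡ 4381 (mod 8136).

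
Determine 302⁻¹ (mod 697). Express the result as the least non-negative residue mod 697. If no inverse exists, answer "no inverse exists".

667

gcd(697, 302) by repeated division:
697 = 2*302 + 93
302 = 3*93 + 23
93 = 4*23 + 1
23 = 23*1 + 0
The gcd is 1. Working backward:
1 = 93 − 4·23
1 = −4·302 + 13·93
1 = 13·697 − 30·302
Thus 302·(-30) ≡ 1 (mod 697); reducing, -30 mod 697 = 667.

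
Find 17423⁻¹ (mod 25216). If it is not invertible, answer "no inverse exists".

gcd(25216, 17423) by repeated division:
25216 = 1×17423 + 7793
17423 = 2×7793 + 1837
7793 = 4×1837 + 445
1837 = 4×445 + 57
445 = 7×57 + 46
57 = 1×46 + 11
46 = 4×11 + 2
11 = 5×2 + 1
2 = 2×1 + 0
Since gcd(17423, 25216) = 1, back-substitute to write 1 as a combination:
1 = 11 − 5·2
1 = −5·46 + 21·11
1 = 21·57 − 26·46
1 = −26·445 + 203·57
1 = 203·1837 − 838·445
1 = −838·7793 + 3555·1837
1 = 3555·17423 − 7948·7793
1 = −7948·25216 + 11503·17423
So 17423·11503 ≡ 1 (mod 25216).

11503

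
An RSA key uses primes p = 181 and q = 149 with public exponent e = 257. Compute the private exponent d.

φ(n) = (p−1)(q−1) = 180·148 = 26640.
Need d with 257·d ≡ 1 (mod 26640). Apply the extended Euclidean algorithm:
26640 = 103×257 + 169
257 = 1×169 + 88
169 = 1×88 + 81
88 = 1×81 + 7
81 = 11×7 + 4
7 = 1×4 + 3
4 = 1×3 + 1
3 = 3×1 + 0
Back-substitute:
1 = 4 − 3
1 = −7 + 2·4
1 = 2·81 − 23·7
1 = −23·88 + 25·81
1 = 25·169 − 48·88
1 = −48·257 + 73·169
1 = 73·26640 − 7567·257
So 257·(-7567) ≡ 1 (mod 26640), hence d ≡ -7567 ≡ 19073 (mod 26640).

19073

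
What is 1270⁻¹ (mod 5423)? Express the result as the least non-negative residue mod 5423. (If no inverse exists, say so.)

Run Euclid on (5423, 1270):
5423 = 4×1270 + 343
1270 = 3×343 + 241
343 = 1×241 + 102
241 = 2×102 + 37
102 = 2×37 + 28
37 = 1×28 + 9
28 = 3×9 + 1
9 = 9×1 + 0
The gcd is 1. Working backward:
1 = 28 − 3·9
1 = −3·37 + 4·28
1 = 4·102 − 11·37
1 = −11·241 + 26·102
1 = 26·343 − 37·241
1 = −37·1270 + 137·343
1 = 137·5423 − 585·1270
Thus 1270·(-585) ≡ 1 (mod 5423); reducing, -585 mod 5423 = 4838.

4838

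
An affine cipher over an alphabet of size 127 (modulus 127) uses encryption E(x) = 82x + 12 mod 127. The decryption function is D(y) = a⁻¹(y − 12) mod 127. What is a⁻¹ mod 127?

79

Extended Euclidean algorithm:
127 = 1·82 + 45
82 = 1·45 + 37
45 = 1·37 + 8
37 = 4·8 + 5
8 = 1·5 + 3
5 = 1·3 + 2
3 = 1·2 + 1
2 = 2·1 + 0
gcd = 1, so the inverse exists. Back-substitute:
1 = 3 − 2
1 = −5 + 2·3
1 = 2·8 − 3·5
1 = −3·37 + 14·8
1 = 14·45 − 17·37
1 = −17·82 + 31·45
1 = 31·127 − 48·82
Thus 82·(-48) ≡ 1 (mod 127); reducing, -48 mod 127 = 79.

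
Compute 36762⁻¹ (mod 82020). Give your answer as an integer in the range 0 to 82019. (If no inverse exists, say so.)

Euclidean algorithm on 82020, 36762:
82020 = 2·36762 + 8496
36762 = 4·8496 + 2778
8496 = 3·2778 + 162
2778 = 17·162 + 24
162 = 6·24 + 18
24 = 1·18 + 6
18 = 3·6 + 0
gcd(36762, 82020) = 6 ≠ 1, so 36762 has no multiplicative inverse modulo 82020.

no inverse exists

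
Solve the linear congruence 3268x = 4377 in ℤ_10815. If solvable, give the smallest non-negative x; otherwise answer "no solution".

First find gcd(3268, 10815):
10815 = 3×3268 + 1011
3268 = 3×1011 + 235
1011 = 4×235 + 71
235 = 3×71 + 22
71 = 3×22 + 5
22 = 4×5 + 2
5 = 2×2 + 1
2 = 2×1 + 0
gcd = 1, so a unique solution mod 10815 exists.
Back-substitute for the Bézout coefficients:
1 = 5 − 2·2
1 = −2·22 + 9·5
1 = 9·71 − 29·22
1 = −29·235 + 96·71
1 = 96·1011 − 413·235
1 = −413·3268 + 1335·1011
1 = 1335·10815 − 4418·3268
So 3268·(-4418) ≡ 1 (mod 10815), giving 3268⁻¹ ≡ 6397.
x ≡ 3268⁻¹·4377 ≡ 6397·4377 ≡ 10449 (mod 10815).

10449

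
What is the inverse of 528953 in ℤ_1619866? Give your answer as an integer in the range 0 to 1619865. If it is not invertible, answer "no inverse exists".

1440737

gcd(1619866, 528953) by repeated division:
1619866 = 3×528953 + 33007
528953 = 16×33007 + 841
33007 = 39×841 + 208
841 = 4×208 + 9
208 = 23×9 + 1
9 = 9×1 + 0
The gcd is 1. Working backward:
1 = 208 − 23·9
1 = −23·841 + 93·208
1 = 93·33007 − 3650·841
1 = −3650·528953 + 58493·33007
1 = 58493·1619866 − 179129·528953
Hence 528953⁻¹ ≡ -179129 ≡ 1440737 (mod 1619866).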